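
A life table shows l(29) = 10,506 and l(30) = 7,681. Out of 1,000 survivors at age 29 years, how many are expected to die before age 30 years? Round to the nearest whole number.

269

The relevant probability is 1 − 7,681/10,506 = 0.268894.
Expected number = 1,000 × 0.268894 = 269.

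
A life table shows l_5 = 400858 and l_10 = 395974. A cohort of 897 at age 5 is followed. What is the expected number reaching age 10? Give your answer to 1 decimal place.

The relevant probability is 395974/400858 = 0.987816.
Expected number = 897 × 0.987816 = 886.1.

886.1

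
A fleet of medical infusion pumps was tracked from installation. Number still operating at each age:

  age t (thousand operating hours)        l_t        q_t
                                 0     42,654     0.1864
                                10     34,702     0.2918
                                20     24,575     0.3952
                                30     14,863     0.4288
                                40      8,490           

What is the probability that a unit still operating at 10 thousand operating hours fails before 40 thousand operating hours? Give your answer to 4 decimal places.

0.7553

P(fail before 40 | operational at 10) = 1 − l_40/l_10 = 1 − 8,490/34,702 = (26,212)/34,702 = 0.755346.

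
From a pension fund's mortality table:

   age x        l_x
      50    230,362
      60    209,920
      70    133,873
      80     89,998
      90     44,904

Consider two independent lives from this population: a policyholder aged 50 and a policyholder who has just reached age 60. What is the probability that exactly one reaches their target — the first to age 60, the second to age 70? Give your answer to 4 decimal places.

0.3867

p₁ = l_60/l_50 = 209,920/230,362 = 0.911261; p₂ = l_70/l_60 = 133,873/209,920 = 0.637733.
P(exactly one) = p₁(1−p₂) + (1−p₁)p₂ = 0.330120 + 0.056592 = 0.386712.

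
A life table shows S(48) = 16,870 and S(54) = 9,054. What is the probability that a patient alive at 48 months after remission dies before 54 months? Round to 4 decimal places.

0.4633

P(die before 54 | alive at 48) = 1 − S(54)/S(48) = 1 − 9,054/16,870 = (7,816)/16,870 = 0.463308.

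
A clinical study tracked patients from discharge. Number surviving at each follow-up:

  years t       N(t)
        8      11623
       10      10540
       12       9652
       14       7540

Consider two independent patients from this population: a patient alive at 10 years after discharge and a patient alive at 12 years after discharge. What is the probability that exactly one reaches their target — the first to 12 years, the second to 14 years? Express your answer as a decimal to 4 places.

0.2662

p₁ = N(12)/N(10) = 9652/10540 = 0.915750; p₂ = N(14)/N(12) = 7540/9652 = 0.781185.
P(exactly one) = p₁(1−p₂) + (1−p₁)p₂ = 0.200380 + 0.065815 = 0.266195.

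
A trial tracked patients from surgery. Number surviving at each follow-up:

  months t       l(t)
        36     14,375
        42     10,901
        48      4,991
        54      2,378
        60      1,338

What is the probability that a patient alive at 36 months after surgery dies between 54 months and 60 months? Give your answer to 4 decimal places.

This is the probability of reaching 54 but not 60, conditional on being alive at 36: (l(54) − l(60)) / l(36).
= (2,378 − 1,338) / 14,375 = 1,040 / 14,375 = 0.072348.

0.0723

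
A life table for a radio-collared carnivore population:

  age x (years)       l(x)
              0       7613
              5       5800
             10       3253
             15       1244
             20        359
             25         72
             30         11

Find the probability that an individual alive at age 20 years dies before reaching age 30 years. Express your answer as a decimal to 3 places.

P(die before 30 | alive at 20) = 1 − l(30)/l(20) = 1 − 11/359 = (348)/359 = 0.969359.

0.969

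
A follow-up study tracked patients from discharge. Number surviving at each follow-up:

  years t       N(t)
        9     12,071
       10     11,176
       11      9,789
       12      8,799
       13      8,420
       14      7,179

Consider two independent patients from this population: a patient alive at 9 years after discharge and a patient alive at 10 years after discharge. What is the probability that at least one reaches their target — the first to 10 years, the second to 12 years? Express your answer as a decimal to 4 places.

0.9842

p₁ = N(10)/N(9) = 11,176/12,071 = 0.925855; p₂ = N(12)/N(10) = 8,799/11,176 = 0.787312.
P(at least one) = 1 − (1−p₁)(1−p₂) = 1 − 0.074145 × 0.212688 = 0.984230.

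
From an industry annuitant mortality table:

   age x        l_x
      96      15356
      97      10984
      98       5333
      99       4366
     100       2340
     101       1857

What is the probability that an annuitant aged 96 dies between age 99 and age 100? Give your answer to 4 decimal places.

0.1319

We want 3|1q96 = (l_99 − l_100)/l_96.
This is the probability of reaching 99 but not 100, conditional on being alive at 96: (l_99 − l_100) / l_96.
= (4366 − 2340) / 15356 = 2026 / 15356 = 0.131935.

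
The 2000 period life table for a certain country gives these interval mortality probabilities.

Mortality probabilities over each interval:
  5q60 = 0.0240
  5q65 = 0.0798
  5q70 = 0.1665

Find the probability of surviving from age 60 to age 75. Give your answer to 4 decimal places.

0.7486

15p60 = (1 − 0.0240) × (1 − 0.0798) × (1 − 0.1665).
= 0.9760 × 0.9202 × 0.8335 = 0.748579.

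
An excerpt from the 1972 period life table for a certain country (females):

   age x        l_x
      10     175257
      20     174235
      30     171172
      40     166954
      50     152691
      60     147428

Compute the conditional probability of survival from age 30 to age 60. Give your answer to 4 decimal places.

The conditional survival probability is l_60/l_30 = 147428/171172 = 0.861286.

0.8613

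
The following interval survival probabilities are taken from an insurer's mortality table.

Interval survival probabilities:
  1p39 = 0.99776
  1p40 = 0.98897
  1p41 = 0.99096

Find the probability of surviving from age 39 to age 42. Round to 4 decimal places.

3p39 = 0.99776 × 0.98897 × 0.99096.
= 0.977834.

0.9778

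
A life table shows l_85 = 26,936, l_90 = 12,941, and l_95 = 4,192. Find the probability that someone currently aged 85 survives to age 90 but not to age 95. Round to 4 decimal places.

0.3248

We want 5|5q85 = (l_90 − l_95)/l_85.
This is the probability of reaching 90 but not 95, conditional on being alive at 85: (l_90 − l_95) / l_85.
= (12,941 − 4,192) / 26,936 = 8,749 / 26,936 = 0.324807.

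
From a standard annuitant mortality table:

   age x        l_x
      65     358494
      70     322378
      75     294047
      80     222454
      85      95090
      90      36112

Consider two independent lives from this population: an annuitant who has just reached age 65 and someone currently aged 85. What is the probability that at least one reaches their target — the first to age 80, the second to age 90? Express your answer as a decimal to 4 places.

0.7646

p₁ = l_80/l_65 = 222454/358494 = 0.620524; p₂ = l_90/l_85 = 36112/95090 = 0.379767.
P(at least one) = 1 − (1−p₁)(1−p₂) = 1 − 0.379476 × 0.620233 = 0.764636.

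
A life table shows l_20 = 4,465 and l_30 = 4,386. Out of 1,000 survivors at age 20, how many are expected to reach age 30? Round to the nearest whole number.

982

The relevant probability is 4,386/4,465 = 0.982307.
Expected number = 1,000 × 0.982307 = 982.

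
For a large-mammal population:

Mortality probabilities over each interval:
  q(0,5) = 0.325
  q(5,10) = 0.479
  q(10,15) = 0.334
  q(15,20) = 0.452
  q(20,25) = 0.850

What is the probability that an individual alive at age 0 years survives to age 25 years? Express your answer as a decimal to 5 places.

The overall survival probability is (1 − 0.325) × (1 − 0.479) × (1 − 0.334) × (1 − 0.452) × (1 − 0.850).
= 0.675 × 0.521 × 0.666 × 0.548 × 0.150 = 0.019253.

0.01925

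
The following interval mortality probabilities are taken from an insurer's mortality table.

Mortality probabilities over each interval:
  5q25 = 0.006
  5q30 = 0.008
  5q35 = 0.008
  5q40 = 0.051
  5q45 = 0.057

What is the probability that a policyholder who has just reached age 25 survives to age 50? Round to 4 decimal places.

0.8754

Survival from 25 to 50 is the product of surviving each interval: (1 − 0.006) × (1 − 0.008) × (1 − 0.008) × (1 − 0.051) × (1 − 0.057).
= 0.994 × 0.992 × 0.992 × 0.949 × 0.943 = 0.875362.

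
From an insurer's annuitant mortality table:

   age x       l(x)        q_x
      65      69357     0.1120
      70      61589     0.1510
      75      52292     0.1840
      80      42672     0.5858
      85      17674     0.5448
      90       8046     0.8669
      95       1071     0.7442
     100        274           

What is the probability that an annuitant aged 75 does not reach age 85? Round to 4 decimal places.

0.6620

P(die before 85 | alive at 75) = 1 − l(85)/l(75) = 1 − 17674/52292 = (34618)/52292 = 0.662013.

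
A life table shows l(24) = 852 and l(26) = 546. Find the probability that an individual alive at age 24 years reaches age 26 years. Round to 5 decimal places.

0.64085

The conditional survival probability is l(26)/l(24) = 546/852 = 0.640845.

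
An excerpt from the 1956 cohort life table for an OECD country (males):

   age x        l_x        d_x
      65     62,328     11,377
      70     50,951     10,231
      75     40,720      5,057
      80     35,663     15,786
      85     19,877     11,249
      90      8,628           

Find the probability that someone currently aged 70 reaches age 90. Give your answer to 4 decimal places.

We want 20p70 = l_90/l_70.
The conditional survival probability is l_90/l_70 = 8,628/50,951 = 0.169339.

0.1693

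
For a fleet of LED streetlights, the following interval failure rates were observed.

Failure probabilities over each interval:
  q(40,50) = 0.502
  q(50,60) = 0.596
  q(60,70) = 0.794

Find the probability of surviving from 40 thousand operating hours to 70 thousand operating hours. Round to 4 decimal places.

0.0414

Chaining the interval survival probabilities: (1 − 0.502) × (1 − 0.596) × (1 − 0.794).
= 0.498 × 0.404 × 0.206 = 0.041446.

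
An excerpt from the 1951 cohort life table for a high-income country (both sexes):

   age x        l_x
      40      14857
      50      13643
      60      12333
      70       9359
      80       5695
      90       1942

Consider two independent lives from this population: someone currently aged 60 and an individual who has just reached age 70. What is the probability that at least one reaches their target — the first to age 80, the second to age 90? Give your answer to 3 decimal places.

p₁ = l_80/l_60 = 5695/12333 = 0.461769; p₂ = l_90/l_70 = 1942/9359 = 0.207501.
P(at least one) = 1 − (1−p₁)(1−p₂) = 1 − 0.538231 × 0.792499 = 0.573452.

0.573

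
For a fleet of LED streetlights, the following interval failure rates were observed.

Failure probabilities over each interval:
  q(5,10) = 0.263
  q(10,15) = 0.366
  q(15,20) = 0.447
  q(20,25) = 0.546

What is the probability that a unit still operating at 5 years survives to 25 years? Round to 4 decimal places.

Chaining the interval survival probabilities: (1 − 0.263) × (1 − 0.366) × (1 − 0.447) × (1 − 0.546).
= 0.737 × 0.634 × 0.553 × 0.454 = 0.117311.

0.1173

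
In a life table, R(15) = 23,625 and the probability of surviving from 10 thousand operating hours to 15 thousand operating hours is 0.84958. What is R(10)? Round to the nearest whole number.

27808

R(10) = R(15) / p = 23,625 / 0.84958 = 27808.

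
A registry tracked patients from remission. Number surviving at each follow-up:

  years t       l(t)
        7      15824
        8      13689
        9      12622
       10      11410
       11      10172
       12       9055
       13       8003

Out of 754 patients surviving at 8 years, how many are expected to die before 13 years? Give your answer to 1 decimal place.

The relevant probability is 1 − 8003/13689 = 0.415370.
Expected number = 754 × 0.415370 = 313.2.

313.2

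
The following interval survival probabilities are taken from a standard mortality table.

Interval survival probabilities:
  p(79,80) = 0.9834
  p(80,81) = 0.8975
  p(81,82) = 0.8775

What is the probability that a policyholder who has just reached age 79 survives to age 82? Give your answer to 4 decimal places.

0.7745

The overall survival probability is 0.9834 × 0.8975 × 0.8775.
= 0.774483.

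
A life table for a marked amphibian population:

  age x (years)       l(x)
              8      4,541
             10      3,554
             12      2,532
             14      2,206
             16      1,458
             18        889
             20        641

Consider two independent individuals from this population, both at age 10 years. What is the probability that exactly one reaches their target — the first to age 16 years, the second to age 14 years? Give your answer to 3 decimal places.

0.522

p₁ = l(16)/l(10) = 1,458/3,554 = 0.410242; p₂ = l(14)/l(10) = 2,206/3,554 = 0.620709.
P(exactly one) = p₁(1−p₂) + (1−p₁)p₂ = 0.155601 + 0.366068 = 0.521669.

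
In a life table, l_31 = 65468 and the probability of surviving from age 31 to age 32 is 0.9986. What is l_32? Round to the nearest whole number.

65376

l_32 = l_31 × p = 65468 × 0.9986 = 65376.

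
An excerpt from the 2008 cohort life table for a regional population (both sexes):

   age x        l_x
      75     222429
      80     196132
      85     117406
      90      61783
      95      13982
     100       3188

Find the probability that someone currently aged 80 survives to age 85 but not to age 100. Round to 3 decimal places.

0.582

This is the probability of reaching 85 but not 100, conditional on being alive at 80: (l_85 − l_100) / l_80.
= (117406 − 3188) / 196132 = 114218 / 196132 = 0.582353.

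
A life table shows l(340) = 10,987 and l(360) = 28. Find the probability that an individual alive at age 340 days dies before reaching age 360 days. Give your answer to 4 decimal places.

P(die before 360 | alive at 340) = 1 − l(360)/l(340) = 1 − 28/10,987 = (10,959)/10,987 = 0.997452.

0.9975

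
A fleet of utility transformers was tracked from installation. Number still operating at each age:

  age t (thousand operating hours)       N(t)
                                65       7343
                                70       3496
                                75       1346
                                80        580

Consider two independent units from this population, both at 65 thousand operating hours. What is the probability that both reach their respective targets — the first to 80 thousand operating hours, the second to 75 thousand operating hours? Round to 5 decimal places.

p₁ = N(80)/N(65) = 580/7343 = 0.078987; p₂ = N(75)/N(65) = 1346/7343 = 0.183304.
P(both) = p₁ × p₂ = 0.078987 × 0.183304 = 0.014479.

0.01448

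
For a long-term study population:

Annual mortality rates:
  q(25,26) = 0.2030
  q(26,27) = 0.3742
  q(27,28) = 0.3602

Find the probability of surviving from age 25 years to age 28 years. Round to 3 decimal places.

0.319

P(survive 25→28) = (1 − 0.2030) × (1 − 0.3742) × (1 − 0.3602).
= 0.7970 × 0.6258 × 0.6398 = 0.319108.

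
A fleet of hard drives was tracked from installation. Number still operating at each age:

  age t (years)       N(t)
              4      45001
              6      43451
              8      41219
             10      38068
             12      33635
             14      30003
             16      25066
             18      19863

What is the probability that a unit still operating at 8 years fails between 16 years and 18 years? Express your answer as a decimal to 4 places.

This is the probability of reaching 16 but not 18, conditional on being operational at 8: (N(16) − N(18)) / N(8).
= (25066 − 19863) / 41219 = 5203 / 41219 = 0.126228.

0.1262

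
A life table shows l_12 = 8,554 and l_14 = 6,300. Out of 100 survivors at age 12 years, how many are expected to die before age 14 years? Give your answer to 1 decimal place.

26.4

The relevant probability is 1 − 6,300/8,554 = 0.263502.
Expected number = 100 × 0.263502 = 26.4.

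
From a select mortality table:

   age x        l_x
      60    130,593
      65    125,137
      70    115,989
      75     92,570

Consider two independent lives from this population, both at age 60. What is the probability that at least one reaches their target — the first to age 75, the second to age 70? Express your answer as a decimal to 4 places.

0.9674

p₁ = l_75/l_60 = 92,570/130,593 = 0.708844; p₂ = l_70/l_60 = 115,989/130,593 = 0.888172.
P(at least one) = 1 − (1−p₁)(1−p₂) = 1 − 0.291156 × 0.111828 = 0.967441.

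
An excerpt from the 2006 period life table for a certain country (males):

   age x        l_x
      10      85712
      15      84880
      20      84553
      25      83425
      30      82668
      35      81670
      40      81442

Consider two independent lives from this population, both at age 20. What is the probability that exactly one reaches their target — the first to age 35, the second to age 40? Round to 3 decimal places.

0.068

p₁ = l_35/l_20 = 81670/84553 = 0.965903; p₂ = l_40/l_20 = 81442/84553 = 0.963207.
P(exactly one) = p₁(1−p₂) + (1−p₁)p₂ = 0.035538 + 0.032842 = 0.068381.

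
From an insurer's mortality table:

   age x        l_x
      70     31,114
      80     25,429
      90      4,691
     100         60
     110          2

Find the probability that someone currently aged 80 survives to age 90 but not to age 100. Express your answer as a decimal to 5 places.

This is the probability of reaching 90 but not 100, conditional on being alive at 80: (l_90 − l_100) / l_80.
= (4,691 − 60) / 25,429 = 4,631 / 25,429 = 0.182115.

0.18211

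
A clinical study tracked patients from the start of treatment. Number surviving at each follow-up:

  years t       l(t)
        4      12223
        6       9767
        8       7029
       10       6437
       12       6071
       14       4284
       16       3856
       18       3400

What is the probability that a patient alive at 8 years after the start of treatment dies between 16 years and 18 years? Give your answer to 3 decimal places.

0.065

This is the probability of reaching 16 but not 18, conditional on being alive at 8: (l(16) − l(18)) / l(8).
= (3856 − 3400) / 7029 = 456 / 7029 = 0.064874.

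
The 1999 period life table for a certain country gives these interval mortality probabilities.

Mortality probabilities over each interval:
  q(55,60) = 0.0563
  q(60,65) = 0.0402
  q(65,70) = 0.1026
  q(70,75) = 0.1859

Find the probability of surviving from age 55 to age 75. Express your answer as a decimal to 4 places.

0.6617

The overall survival probability is (1 − 0.0563) × (1 − 0.0402) × (1 − 0.1026) × (1 − 0.1859).
= 0.9437 × 0.9598 × 0.8974 × 0.8141 = 0.661726.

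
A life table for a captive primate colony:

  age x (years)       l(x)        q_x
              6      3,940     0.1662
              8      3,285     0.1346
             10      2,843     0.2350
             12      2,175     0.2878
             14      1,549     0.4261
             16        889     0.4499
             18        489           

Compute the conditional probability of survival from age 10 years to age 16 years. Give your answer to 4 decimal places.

The conditional survival probability is l(16)/l(10) = 889/2,843 = 0.312698.

0.3127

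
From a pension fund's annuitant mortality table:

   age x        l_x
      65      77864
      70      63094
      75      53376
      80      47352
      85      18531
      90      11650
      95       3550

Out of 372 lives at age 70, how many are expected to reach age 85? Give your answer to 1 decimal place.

109.3

The relevant probability is 18531/63094 = 0.293705.
Expected number = 372 × 0.293705 = 109.3.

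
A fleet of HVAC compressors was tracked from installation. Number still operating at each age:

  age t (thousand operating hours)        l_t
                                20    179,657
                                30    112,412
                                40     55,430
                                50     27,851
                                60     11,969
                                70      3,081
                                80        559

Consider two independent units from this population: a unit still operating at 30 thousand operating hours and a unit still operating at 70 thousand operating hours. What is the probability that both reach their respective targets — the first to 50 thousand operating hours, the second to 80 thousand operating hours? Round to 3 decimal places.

0.045

p₁ = l_50/l_30 = 27,851/112,412 = 0.247758; p₂ = l_80/l_70 = 559/3,081 = 0.181435.
P(both) = p₁ × p₂ = 0.247758 × 0.181435 = 0.044952.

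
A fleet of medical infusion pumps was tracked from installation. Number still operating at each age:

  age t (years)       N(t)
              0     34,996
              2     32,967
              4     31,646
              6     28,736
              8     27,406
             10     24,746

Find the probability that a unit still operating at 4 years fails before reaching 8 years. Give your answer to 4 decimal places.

0.1340

P(fail before 8 | operational at 4) = 1 − N(8)/N(4) = 1 − 27,406/31,646 = (4,240)/31,646 = 0.133982.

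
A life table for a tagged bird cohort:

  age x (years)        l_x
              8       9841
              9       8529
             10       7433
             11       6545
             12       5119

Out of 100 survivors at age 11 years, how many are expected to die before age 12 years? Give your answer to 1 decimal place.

The relevant probability is 1 − 5119/6545 = 0.217876.
Expected number = 100 × 0.217876 = 21.8.

21.8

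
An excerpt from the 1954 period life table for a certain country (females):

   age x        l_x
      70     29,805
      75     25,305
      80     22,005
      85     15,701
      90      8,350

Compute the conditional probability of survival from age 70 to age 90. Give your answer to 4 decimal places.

We want 20p70 = l_90/l_70.
The conditional survival probability is l_90/l_70 = 8,350/29,805 = 0.280154.

0.2802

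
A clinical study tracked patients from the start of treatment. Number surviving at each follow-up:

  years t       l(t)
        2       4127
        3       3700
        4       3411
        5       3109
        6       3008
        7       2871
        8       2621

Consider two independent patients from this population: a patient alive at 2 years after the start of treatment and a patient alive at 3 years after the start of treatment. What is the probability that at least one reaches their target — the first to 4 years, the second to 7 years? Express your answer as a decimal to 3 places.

p₁ = l(4)/l(2) = 3411/4127 = 0.826508; p₂ = l(7)/l(3) = 2871/3700 = 0.775946.
P(at least one) = 1 − (1−p₁)(1−p₂) = 1 − 0.173492 × 0.224054 = 0.961128.

0.961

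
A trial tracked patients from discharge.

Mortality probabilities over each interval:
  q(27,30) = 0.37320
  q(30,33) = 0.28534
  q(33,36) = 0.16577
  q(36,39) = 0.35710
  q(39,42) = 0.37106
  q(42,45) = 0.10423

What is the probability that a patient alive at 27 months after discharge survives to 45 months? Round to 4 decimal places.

P(survive 27→45) = (1 − 0.37320) × (1 − 0.28534) × (1 − 0.16577) × (1 − 0.35710) × (1 − 0.37106) × (1 − 0.10423).
= 0.62680 × 0.71466 × 0.83423 × 0.64290 × 0.62894 × 0.89577 = 0.135352.

0.1354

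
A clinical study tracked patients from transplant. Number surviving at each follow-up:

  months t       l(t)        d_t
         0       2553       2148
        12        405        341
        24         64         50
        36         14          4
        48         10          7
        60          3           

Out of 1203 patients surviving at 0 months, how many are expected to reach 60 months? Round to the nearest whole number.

1

The relevant probability is 3/2553 = 0.001175.
Expected number = 1203 × 0.001175 = 1.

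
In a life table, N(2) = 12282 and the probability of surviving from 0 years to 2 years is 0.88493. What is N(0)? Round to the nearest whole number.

13879

N(0) = N(2) / p = 12282 / 0.88493 = 13879.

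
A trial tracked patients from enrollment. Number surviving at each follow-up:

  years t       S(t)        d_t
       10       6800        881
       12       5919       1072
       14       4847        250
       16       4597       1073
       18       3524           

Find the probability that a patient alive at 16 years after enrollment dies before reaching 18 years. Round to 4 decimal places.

0.2334

P(die before 18 | alive at 16) = 1 − S(18)/S(16) = 1 − 3524/4597 = (1073)/4597 = 0.233413.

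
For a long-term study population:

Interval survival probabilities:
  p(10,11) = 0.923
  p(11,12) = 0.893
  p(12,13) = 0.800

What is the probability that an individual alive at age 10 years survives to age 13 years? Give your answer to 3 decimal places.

The overall survival probability is 0.923 × 0.893 × 0.800.
= 0.659391.

0.659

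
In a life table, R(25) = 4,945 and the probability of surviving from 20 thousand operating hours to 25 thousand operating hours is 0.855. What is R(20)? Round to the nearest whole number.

5784

R(20) = R(25) / p = 4,945 / 0.855 = 5784.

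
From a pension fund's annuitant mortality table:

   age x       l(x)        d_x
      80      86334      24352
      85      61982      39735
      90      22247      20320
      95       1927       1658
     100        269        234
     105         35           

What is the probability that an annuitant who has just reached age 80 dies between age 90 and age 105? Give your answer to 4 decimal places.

0.2573

This is the probability of reaching 90 but not 105, conditional on being alive at 80: (l(90) − l(105)) / l(80).
= (22247 − 35) / 86334 = 22212 / 86334 = 0.257280.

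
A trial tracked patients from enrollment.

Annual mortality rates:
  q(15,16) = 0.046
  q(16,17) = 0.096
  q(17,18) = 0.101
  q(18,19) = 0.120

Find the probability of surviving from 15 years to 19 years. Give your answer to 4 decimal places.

0.6823

Chaining the interval survival probabilities: (1 − 0.046) × (1 − 0.096) × (1 − 0.101) × (1 − 0.120).
= 0.954 × 0.904 × 0.899 × 0.880 = 0.682275.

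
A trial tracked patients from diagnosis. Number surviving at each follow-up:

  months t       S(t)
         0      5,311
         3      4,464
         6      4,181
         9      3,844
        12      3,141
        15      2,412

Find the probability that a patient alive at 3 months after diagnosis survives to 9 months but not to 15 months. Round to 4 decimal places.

This is the probability of reaching 9 but not 15, conditional on being alive at 3: (S(9) − S(15)) / S(3).
= (3,844 − 2,412) / 4,464 = 1,432 / 4,464 = 0.320789.

0.3208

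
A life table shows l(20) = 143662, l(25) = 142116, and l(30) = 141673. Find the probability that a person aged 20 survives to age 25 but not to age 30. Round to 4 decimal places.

0.0031

This is the probability of reaching 25 but not 30, conditional on being alive at 20: (l(25) − l(30)) / l(20).
= (142116 − 141673) / 143662 = 443 / 143662 = 0.003084.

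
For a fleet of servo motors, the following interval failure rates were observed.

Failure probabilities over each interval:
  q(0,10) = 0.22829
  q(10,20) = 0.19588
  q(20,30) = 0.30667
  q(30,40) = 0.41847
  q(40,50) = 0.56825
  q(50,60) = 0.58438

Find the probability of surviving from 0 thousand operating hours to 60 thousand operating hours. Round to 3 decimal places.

P(survive 0→60) = (1 − 0.22829) × (1 − 0.19588) × (1 − 0.30667) × (1 − 0.41847) × (1 − 0.56825) × (1 − 0.58438).
= 0.77171 × 0.80412 × 0.69333 × 0.58153 × 0.43175 × 0.41562 = 0.044897.

0.045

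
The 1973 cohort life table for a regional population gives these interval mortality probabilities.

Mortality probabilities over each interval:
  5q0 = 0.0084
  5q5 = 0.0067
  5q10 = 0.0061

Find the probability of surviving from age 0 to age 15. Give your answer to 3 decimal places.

0.979

Survival from 0 to 15 is the product of surviving each interval: (1 − 0.0084) × (1 − 0.0067) × (1 − 0.0061).
= 0.9916 × 0.9933 × 0.9939 = 0.978948.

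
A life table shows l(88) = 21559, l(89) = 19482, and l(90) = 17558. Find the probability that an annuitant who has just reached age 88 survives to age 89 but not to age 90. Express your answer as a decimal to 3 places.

This is the probability of reaching 89 but not 90, conditional on being alive at 88: (l(89) − l(90)) / l(88).
= (19482 − 17558) / 21559 = 1924 / 21559 = 0.089243.

0.089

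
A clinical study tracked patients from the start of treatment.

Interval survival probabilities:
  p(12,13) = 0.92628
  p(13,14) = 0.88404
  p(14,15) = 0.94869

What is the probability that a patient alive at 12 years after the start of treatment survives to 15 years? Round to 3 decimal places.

0.777

P(survive 12→15) = 0.92628 × 0.88404 × 0.94869.
= 0.776852.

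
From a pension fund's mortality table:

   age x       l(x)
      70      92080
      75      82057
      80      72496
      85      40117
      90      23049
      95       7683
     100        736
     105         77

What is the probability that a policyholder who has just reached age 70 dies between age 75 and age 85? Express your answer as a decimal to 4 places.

This is the probability of reaching 75 but not 85, conditional on being alive at 70: (l(75) − l(85)) / l(70).
= (82057 − 40117) / 92080 = 41940 / 92080 = 0.455474.

0.4555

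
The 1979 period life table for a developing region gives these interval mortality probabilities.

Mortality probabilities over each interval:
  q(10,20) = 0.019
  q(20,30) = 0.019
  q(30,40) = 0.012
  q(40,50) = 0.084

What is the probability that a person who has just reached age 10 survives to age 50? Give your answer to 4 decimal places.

Chaining the interval survival probabilities: (1 − 0.019) × (1 − 0.019) × (1 − 0.012) × (1 − 0.084).
= 0.981 × 0.981 × 0.988 × 0.916 = 0.870944.

0.8709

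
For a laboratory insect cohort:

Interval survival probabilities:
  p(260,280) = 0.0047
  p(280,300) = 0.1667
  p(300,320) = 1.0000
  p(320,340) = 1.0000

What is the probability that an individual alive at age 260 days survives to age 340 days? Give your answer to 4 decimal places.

P(survive 260→340) = 0.0047 × 0.1667 × 1.0000 × 1.0000.
= 0.000783.

0.0008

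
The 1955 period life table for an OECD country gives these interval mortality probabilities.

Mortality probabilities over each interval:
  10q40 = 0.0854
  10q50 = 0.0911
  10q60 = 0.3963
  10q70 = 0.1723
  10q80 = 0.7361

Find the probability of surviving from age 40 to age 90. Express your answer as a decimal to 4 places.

0.1096

Survival from 40 to 90 is the product of surviving each interval: (1 − 0.0854) × (1 − 0.0911) × (1 − 0.3963) × (1 − 0.1723) × (1 − 0.7361).
= 0.9146 × 0.9089 × 0.6037 × 0.8277 × 0.2639 = 0.109618.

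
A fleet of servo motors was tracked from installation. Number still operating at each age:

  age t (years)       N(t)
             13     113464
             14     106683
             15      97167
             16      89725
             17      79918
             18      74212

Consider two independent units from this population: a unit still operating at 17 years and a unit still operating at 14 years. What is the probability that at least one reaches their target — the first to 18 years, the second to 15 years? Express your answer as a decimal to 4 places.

p₁ = N(18)/N(17) = 74212/79918 = 0.928602; p₂ = N(15)/N(14) = 97167/106683 = 0.910801.
P(at least one) = 1 − (1−p₁)(1−p₂) = 1 − 0.071398 × 0.089199 = 0.993631.

0.9936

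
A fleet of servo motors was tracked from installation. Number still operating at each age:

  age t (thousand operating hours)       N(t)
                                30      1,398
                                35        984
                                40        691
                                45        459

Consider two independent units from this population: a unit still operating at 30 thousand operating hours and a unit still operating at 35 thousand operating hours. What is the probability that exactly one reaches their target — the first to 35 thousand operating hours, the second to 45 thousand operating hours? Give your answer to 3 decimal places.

0.514

p₁ = N(35)/N(30) = 984/1,398 = 0.703863; p₂ = N(45)/N(35) = 459/984 = 0.466463.
P(exactly one) = p₁(1−p₂) + (1−p₁)p₂ = 0.375537 + 0.138137 = 0.513674.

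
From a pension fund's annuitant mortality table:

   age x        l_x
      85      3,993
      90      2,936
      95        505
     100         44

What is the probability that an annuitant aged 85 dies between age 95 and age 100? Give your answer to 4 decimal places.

We want 10|5q85 = (l_95 − l_100)/l_85.
This is the probability of reaching 95 but not 100, conditional on being alive at 85: (l_95 − l_100) / l_85.
= (505 − 44) / 3,993 = 461 / 3,993 = 0.115452.

0.1155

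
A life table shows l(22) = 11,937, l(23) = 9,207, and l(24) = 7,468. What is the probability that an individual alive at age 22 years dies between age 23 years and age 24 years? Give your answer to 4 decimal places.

This is the probability of reaching 23 but not 24, conditional on being alive at 22: (l(23) − l(24)) / l(22).
= (9,207 − 7,468) / 11,937 = 1,739 / 11,937 = 0.145681.

0.1457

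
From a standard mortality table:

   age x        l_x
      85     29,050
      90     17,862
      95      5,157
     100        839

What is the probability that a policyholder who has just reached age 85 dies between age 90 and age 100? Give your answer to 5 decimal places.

This is the probability of reaching 90 but not 100, conditional on being alive at 85: (l_90 − l_100) / l_85.
= (17,862 − 839) / 29,050 = 17,023 / 29,050 = 0.585990.

0.58599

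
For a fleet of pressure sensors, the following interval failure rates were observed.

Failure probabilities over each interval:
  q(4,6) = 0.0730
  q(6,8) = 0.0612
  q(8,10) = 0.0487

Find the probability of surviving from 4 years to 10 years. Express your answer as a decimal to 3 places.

0.828

Chaining the interval survival probabilities: (1 − 0.0730) × (1 − 0.0612) × (1 − 0.0487).
= 0.9270 × 0.9388 × 0.9513 = 0.827886.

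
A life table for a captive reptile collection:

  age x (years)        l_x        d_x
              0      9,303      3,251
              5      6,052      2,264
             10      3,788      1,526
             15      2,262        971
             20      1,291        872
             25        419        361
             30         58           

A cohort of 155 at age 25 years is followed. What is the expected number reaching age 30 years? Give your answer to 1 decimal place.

The relevant probability is 58/419 = 0.138425.
Expected number = 155 × 0.138425 = 21.5.

21.5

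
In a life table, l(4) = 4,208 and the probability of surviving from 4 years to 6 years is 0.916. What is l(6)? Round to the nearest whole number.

3855

l(6) = l(4) × p = 4,208 × 0.916 = 3855.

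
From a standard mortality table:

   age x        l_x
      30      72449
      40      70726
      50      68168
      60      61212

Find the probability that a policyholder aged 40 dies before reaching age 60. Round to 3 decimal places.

0.135

P(die before 60 | alive at 40) = 1 − l_60/l_40 = 1 − 61212/70726 = (9514)/70726 = 0.134519.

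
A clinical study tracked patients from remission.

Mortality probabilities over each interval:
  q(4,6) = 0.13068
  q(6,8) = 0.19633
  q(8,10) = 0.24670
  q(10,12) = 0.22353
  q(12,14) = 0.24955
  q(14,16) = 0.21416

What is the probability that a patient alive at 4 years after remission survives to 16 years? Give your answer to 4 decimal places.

The overall survival probability is (1 − 0.13068) × (1 − 0.19633) × (1 − 0.24670) × (1 − 0.22353) × (1 − 0.24955) × (1 − 0.21416).
= 0.86932 × 0.80367 × 0.75330 × 0.77647 × 0.75045 × 0.78584 = 0.240994.

0.2410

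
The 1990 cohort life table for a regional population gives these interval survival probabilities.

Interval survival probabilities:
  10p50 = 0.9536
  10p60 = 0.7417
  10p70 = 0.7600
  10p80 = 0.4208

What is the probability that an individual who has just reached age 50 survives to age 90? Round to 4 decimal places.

0.2262

The overall survival probability is 0.9536 × 0.7417 × 0.7600 × 0.4208.
= 0.226195.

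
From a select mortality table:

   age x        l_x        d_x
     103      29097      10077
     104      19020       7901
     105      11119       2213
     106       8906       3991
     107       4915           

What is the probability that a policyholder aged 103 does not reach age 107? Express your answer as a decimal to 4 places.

P(die before 107 | alive at 103) = 1 − l_107/l_103 = 1 − 4915/29097 = (24182)/29097 = 0.831082.

0.8311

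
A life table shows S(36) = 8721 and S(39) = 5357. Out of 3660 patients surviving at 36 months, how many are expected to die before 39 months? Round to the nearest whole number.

The relevant probability is 1 − 5357/8721 = 0.385736.
Expected number = 3660 × 0.385736 = 1412.

1412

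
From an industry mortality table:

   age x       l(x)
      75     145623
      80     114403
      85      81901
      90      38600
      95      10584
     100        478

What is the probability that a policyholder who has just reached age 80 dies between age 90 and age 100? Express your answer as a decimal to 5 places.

0.33323

This is the probability of reaching 90 but not 100, conditional on being alive at 80: (l(90) − l(100)) / l(80).
= (38600 − 478) / 114403 = 38122 / 114403 = 0.333226.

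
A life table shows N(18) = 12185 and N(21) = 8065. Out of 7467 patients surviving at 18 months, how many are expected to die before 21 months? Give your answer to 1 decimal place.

The relevant probability is 1 − 8065/12185 = 0.338121.
Expected number = 7467 × 0.338121 = 2524.7.

2524.7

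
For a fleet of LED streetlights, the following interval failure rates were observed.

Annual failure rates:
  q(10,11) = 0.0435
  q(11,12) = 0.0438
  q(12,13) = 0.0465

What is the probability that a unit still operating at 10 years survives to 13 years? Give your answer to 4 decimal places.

Survival from 10 to 13 is the product of surviving each interval: (1 − 0.0435) × (1 − 0.0438) × (1 − 0.0465).
= 0.9565 × 0.9562 × 0.9535 = 0.872076.

0.8721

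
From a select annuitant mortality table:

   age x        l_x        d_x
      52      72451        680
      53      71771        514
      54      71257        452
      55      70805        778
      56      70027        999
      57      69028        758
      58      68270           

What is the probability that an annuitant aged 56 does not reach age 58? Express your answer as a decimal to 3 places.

P(die before 58 | alive at 56) = 1 − l_58/l_56 = 1 − 68270/70027 = (1757)/70027 = 0.025090.

0.025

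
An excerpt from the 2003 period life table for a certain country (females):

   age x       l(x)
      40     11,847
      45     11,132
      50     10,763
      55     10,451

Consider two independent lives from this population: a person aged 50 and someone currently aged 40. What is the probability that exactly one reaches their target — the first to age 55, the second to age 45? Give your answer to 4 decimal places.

p₁ = l(55)/l(50) = 10,451/10,763 = 0.971012; p₂ = l(45)/l(40) = 11,132/11,847 = 0.939647.
P(exactly one) = p₁(1−p₂) + (1−p₁)p₂ = 0.058603 + 0.027238 = 0.085842.

0.0858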